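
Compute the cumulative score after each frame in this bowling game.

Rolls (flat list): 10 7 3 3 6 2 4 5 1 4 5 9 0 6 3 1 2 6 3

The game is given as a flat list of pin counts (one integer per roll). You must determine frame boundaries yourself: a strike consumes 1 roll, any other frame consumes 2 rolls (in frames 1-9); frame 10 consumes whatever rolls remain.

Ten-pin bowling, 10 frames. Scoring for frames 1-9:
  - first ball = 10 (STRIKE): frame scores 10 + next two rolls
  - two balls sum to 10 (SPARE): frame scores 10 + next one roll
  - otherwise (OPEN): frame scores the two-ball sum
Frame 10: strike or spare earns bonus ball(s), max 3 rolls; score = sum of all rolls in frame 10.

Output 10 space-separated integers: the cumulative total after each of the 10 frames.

Frame 1: STRIKE. 10 + next two rolls (7+3) = 20. Cumulative: 20
Frame 2: SPARE (7+3=10). 10 + next roll (3) = 13. Cumulative: 33
Frame 3: OPEN (3+6=9). Cumulative: 42
Frame 4: OPEN (2+4=6). Cumulative: 48
Frame 5: OPEN (5+1=6). Cumulative: 54
Frame 6: OPEN (4+5=9). Cumulative: 63
Frame 7: OPEN (9+0=9). Cumulative: 72
Frame 8: OPEN (6+3=9). Cumulative: 81
Frame 9: OPEN (1+2=3). Cumulative: 84
Frame 10: OPEN. Sum of all frame-10 rolls (6+3) = 9. Cumulative: 93

Answer: 20 33 42 48 54 63 72 81 84 93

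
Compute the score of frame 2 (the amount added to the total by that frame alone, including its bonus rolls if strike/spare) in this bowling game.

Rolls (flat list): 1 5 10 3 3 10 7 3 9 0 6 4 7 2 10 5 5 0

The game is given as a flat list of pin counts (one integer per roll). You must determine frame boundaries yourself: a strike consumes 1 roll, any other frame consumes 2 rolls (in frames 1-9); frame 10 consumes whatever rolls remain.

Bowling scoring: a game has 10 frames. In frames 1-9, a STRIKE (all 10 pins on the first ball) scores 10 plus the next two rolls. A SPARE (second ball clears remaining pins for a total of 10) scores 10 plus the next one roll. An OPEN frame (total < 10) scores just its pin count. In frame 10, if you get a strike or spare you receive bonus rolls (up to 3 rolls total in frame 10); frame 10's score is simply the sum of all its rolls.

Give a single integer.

Answer: 16

Derivation:
Frame 1: OPEN (1+5=6). Cumulative: 6
Frame 2: STRIKE. 10 + next two rolls (3+3) = 16. Cumulative: 22
Frame 3: OPEN (3+3=6). Cumulative: 28
Frame 4: STRIKE. 10 + next two rolls (7+3) = 20. Cumulative: 48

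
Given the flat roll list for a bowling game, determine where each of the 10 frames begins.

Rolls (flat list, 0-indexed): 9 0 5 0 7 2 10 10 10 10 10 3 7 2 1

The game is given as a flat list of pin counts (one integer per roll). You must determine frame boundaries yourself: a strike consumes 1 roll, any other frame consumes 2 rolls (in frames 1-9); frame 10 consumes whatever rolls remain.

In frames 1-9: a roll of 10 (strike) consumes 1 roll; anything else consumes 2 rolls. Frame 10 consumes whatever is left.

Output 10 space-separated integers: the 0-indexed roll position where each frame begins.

Answer: 0 2 4 6 7 8 9 10 11 13

Derivation:
Frame 1 starts at roll index 0: rolls=9,0 (sum=9), consumes 2 rolls
Frame 2 starts at roll index 2: rolls=5,0 (sum=5), consumes 2 rolls
Frame 3 starts at roll index 4: rolls=7,2 (sum=9), consumes 2 rolls
Frame 4 starts at roll index 6: roll=10 (strike), consumes 1 roll
Frame 5 starts at roll index 7: roll=10 (strike), consumes 1 roll
Frame 6 starts at roll index 8: roll=10 (strike), consumes 1 roll
Frame 7 starts at roll index 9: roll=10 (strike), consumes 1 roll
Frame 8 starts at roll index 10: roll=10 (strike), consumes 1 roll
Frame 9 starts at roll index 11: rolls=3,7 (sum=10), consumes 2 rolls
Frame 10 starts at roll index 13: 2 remaining rolls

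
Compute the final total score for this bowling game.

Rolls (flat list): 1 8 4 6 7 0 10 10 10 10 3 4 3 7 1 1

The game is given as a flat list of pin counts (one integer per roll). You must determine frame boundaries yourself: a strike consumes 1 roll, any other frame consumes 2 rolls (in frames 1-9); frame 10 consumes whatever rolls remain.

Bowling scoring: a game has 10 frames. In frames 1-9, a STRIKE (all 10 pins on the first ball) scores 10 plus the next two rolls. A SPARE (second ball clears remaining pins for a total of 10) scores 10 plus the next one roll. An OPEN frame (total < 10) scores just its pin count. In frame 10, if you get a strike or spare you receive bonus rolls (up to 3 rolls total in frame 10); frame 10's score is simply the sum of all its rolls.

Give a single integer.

Answer: 153

Derivation:
Frame 1: OPEN (1+8=9). Cumulative: 9
Frame 2: SPARE (4+6=10). 10 + next roll (7) = 17. Cumulative: 26
Frame 3: OPEN (7+0=7). Cumulative: 33
Frame 4: STRIKE. 10 + next two rolls (10+10) = 30. Cumulative: 63
Frame 5: STRIKE. 10 + next two rolls (10+10) = 30. Cumulative: 93
Frame 6: STRIKE. 10 + next two rolls (10+3) = 23. Cumulative: 116
Frame 7: STRIKE. 10 + next two rolls (3+4) = 17. Cumulative: 133
Frame 8: OPEN (3+4=7). Cumulative: 140
Frame 9: SPARE (3+7=10). 10 + next roll (1) = 11. Cumulative: 151
Frame 10: OPEN. Sum of all frame-10 rolls (1+1) = 2. Cumulative: 153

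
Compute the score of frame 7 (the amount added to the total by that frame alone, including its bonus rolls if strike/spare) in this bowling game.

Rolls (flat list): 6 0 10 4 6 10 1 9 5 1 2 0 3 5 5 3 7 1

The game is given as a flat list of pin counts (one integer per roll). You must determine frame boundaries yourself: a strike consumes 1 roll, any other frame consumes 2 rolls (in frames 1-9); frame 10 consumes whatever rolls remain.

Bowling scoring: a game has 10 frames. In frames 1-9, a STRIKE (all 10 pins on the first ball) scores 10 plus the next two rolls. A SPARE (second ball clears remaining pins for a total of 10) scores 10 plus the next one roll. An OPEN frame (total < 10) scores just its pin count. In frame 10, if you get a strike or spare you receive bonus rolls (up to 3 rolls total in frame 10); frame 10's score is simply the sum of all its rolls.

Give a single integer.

Frame 1: OPEN (6+0=6). Cumulative: 6
Frame 2: STRIKE. 10 + next two rolls (4+6) = 20. Cumulative: 26
Frame 3: SPARE (4+6=10). 10 + next roll (10) = 20. Cumulative: 46
Frame 4: STRIKE. 10 + next two rolls (1+9) = 20. Cumulative: 66
Frame 5: SPARE (1+9=10). 10 + next roll (5) = 15. Cumulative: 81
Frame 6: OPEN (5+1=6). Cumulative: 87
Frame 7: OPEN (2+0=2). Cumulative: 89
Frame 8: OPEN (3+5=8). Cumulative: 97
Frame 9: OPEN (5+3=8). Cumulative: 105

Answer: 2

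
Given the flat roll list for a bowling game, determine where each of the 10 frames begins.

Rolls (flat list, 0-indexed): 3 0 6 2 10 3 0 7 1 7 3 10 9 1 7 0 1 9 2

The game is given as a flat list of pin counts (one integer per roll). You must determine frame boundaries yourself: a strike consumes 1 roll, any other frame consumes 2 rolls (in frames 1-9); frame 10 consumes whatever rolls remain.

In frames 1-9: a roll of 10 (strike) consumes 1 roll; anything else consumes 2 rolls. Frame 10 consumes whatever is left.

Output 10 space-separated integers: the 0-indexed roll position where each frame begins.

Answer: 0 2 4 5 7 9 11 12 14 16

Derivation:
Frame 1 starts at roll index 0: rolls=3,0 (sum=3), consumes 2 rolls
Frame 2 starts at roll index 2: rolls=6,2 (sum=8), consumes 2 rolls
Frame 3 starts at roll index 4: roll=10 (strike), consumes 1 roll
Frame 4 starts at roll index 5: rolls=3,0 (sum=3), consumes 2 rolls
Frame 5 starts at roll index 7: rolls=7,1 (sum=8), consumes 2 rolls
Frame 6 starts at roll index 9: rolls=7,3 (sum=10), consumes 2 rolls
Frame 7 starts at roll index 11: roll=10 (strike), consumes 1 roll
Frame 8 starts at roll index 12: rolls=9,1 (sum=10), consumes 2 rolls
Frame 9 starts at roll index 14: rolls=7,0 (sum=7), consumes 2 rolls
Frame 10 starts at roll index 16: 3 remaining rolls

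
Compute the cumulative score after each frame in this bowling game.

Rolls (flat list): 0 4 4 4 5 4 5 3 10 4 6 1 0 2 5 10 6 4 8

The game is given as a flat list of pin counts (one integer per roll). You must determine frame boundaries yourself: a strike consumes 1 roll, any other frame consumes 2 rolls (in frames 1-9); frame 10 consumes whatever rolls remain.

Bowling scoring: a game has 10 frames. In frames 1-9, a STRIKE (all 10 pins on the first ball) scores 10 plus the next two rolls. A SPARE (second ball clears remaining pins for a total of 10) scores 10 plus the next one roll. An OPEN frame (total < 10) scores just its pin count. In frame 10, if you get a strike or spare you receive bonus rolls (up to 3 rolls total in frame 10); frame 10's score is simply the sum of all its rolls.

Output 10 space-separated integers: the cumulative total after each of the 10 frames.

Frame 1: OPEN (0+4=4). Cumulative: 4
Frame 2: OPEN (4+4=8). Cumulative: 12
Frame 3: OPEN (5+4=9). Cumulative: 21
Frame 4: OPEN (5+3=8). Cumulative: 29
Frame 5: STRIKE. 10 + next two rolls (4+6) = 20. Cumulative: 49
Frame 6: SPARE (4+6=10). 10 + next roll (1) = 11. Cumulative: 60
Frame 7: OPEN (1+0=1). Cumulative: 61
Frame 8: OPEN (2+5=7). Cumulative: 68
Frame 9: STRIKE. 10 + next two rolls (6+4) = 20. Cumulative: 88
Frame 10: SPARE. Sum of all frame-10 rolls (6+4+8) = 18. Cumulative: 106

Answer: 4 12 21 29 49 60 61 68 88 106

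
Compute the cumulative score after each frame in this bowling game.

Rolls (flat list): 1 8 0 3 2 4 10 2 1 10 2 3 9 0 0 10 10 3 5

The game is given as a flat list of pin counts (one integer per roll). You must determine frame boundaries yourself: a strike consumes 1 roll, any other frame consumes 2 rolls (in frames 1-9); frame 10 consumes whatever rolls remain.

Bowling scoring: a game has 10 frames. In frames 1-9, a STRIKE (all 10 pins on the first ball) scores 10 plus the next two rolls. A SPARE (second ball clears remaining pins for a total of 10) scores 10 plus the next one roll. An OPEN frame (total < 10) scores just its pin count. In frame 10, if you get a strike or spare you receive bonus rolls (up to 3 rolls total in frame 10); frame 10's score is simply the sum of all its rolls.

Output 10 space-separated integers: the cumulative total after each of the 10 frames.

Answer: 9 12 18 31 34 49 54 63 83 101

Derivation:
Frame 1: OPEN (1+8=9). Cumulative: 9
Frame 2: OPEN (0+3=3). Cumulative: 12
Frame 3: OPEN (2+4=6). Cumulative: 18
Frame 4: STRIKE. 10 + next two rolls (2+1) = 13. Cumulative: 31
Frame 5: OPEN (2+1=3). Cumulative: 34
Frame 6: STRIKE. 10 + next two rolls (2+3) = 15. Cumulative: 49
Frame 7: OPEN (2+3=5). Cumulative: 54
Frame 8: OPEN (9+0=9). Cumulative: 63
Frame 9: SPARE (0+10=10). 10 + next roll (10) = 20. Cumulative: 83
Frame 10: STRIKE. Sum of all frame-10 rolls (10+3+5) = 18. Cumulative: 101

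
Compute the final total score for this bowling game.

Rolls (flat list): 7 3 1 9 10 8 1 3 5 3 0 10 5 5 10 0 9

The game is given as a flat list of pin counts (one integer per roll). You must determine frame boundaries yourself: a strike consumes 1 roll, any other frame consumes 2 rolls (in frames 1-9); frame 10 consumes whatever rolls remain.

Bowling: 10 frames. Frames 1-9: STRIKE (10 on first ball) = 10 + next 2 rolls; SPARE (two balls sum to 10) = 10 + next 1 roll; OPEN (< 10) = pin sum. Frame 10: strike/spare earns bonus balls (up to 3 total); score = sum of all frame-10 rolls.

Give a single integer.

Answer: 138

Derivation:
Frame 1: SPARE (7+3=10). 10 + next roll (1) = 11. Cumulative: 11
Frame 2: SPARE (1+9=10). 10 + next roll (10) = 20. Cumulative: 31
Frame 3: STRIKE. 10 + next two rolls (8+1) = 19. Cumulative: 50
Frame 4: OPEN (8+1=9). Cumulative: 59
Frame 5: OPEN (3+5=8). Cumulative: 67
Frame 6: OPEN (3+0=3). Cumulative: 70
Frame 7: STRIKE. 10 + next two rolls (5+5) = 20. Cumulative: 90
Frame 8: SPARE (5+5=10). 10 + next roll (10) = 20. Cumulative: 110
Frame 9: STRIKE. 10 + next two rolls (0+9) = 19. Cumulative: 129
Frame 10: OPEN. Sum of all frame-10 rolls (0+9) = 9. Cumulative: 138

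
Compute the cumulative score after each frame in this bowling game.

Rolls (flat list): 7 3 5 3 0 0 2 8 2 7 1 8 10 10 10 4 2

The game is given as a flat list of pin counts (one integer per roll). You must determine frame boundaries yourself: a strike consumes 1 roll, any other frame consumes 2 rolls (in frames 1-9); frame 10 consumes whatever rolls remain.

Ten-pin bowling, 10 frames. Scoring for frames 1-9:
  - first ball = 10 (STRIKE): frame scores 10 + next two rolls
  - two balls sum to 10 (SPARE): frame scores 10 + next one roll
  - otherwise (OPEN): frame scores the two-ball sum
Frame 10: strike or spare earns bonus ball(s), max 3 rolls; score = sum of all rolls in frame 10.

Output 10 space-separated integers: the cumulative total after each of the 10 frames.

Answer: 15 23 23 35 44 53 83 107 123 129

Derivation:
Frame 1: SPARE (7+3=10). 10 + next roll (5) = 15. Cumulative: 15
Frame 2: OPEN (5+3=8). Cumulative: 23
Frame 3: OPEN (0+0=0). Cumulative: 23
Frame 4: SPARE (2+8=10). 10 + next roll (2) = 12. Cumulative: 35
Frame 5: OPEN (2+7=9). Cumulative: 44
Frame 6: OPEN (1+8=9). Cumulative: 53
Frame 7: STRIKE. 10 + next two rolls (10+10) = 30. Cumulative: 83
Frame 8: STRIKE. 10 + next two rolls (10+4) = 24. Cumulative: 107
Frame 9: STRIKE. 10 + next two rolls (4+2) = 16. Cumulative: 123
Frame 10: OPEN. Sum of all frame-10 rolls (4+2) = 6. Cumulative: 129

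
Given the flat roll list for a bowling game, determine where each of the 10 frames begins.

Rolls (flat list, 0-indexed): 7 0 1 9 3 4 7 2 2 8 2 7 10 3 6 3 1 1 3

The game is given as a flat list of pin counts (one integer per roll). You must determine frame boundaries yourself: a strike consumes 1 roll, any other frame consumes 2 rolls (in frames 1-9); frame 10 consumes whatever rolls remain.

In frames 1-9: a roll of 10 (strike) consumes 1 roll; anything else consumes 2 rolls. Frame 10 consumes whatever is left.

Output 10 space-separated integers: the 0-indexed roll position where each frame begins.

Answer: 0 2 4 6 8 10 12 13 15 17

Derivation:
Frame 1 starts at roll index 0: rolls=7,0 (sum=7), consumes 2 rolls
Frame 2 starts at roll index 2: rolls=1,9 (sum=10), consumes 2 rolls
Frame 3 starts at roll index 4: rolls=3,4 (sum=7), consumes 2 rolls
Frame 4 starts at roll index 6: rolls=7,2 (sum=9), consumes 2 rolls
Frame 5 starts at roll index 8: rolls=2,8 (sum=10), consumes 2 rolls
Frame 6 starts at roll index 10: rolls=2,7 (sum=9), consumes 2 rolls
Frame 7 starts at roll index 12: roll=10 (strike), consumes 1 roll
Frame 8 starts at roll index 13: rolls=3,6 (sum=9), consumes 2 rolls
Frame 9 starts at roll index 15: rolls=3,1 (sum=4), consumes 2 rolls
Frame 10 starts at roll index 17: 2 remaining rolls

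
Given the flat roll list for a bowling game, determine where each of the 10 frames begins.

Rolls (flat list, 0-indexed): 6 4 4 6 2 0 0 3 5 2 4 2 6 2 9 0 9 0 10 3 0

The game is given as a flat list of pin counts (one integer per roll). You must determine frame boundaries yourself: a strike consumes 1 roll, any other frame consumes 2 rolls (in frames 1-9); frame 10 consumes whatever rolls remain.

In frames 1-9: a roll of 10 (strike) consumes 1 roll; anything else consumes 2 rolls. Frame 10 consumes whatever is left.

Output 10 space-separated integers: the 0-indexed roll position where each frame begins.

Answer: 0 2 4 6 8 10 12 14 16 18

Derivation:
Frame 1 starts at roll index 0: rolls=6,4 (sum=10), consumes 2 rolls
Frame 2 starts at roll index 2: rolls=4,6 (sum=10), consumes 2 rolls
Frame 3 starts at roll index 4: rolls=2,0 (sum=2), consumes 2 rolls
Frame 4 starts at roll index 6: rolls=0,3 (sum=3), consumes 2 rolls
Frame 5 starts at roll index 8: rolls=5,2 (sum=7), consumes 2 rolls
Frame 6 starts at roll index 10: rolls=4,2 (sum=6), consumes 2 rolls
Frame 7 starts at roll index 12: rolls=6,2 (sum=8), consumes 2 rolls
Frame 8 starts at roll index 14: rolls=9,0 (sum=9), consumes 2 rolls
Frame 9 starts at roll index 16: rolls=9,0 (sum=9), consumes 2 rolls
Frame 10 starts at roll index 18: 3 remaining rolls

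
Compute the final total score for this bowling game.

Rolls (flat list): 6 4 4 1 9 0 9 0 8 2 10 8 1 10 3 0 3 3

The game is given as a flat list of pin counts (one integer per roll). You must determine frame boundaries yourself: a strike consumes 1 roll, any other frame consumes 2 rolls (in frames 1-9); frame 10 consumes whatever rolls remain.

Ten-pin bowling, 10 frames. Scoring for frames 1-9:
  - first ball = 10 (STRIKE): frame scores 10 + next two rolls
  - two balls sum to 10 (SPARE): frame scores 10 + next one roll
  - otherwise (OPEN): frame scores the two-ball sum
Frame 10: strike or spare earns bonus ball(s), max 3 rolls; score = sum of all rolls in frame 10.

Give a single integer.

Frame 1: SPARE (6+4=10). 10 + next roll (4) = 14. Cumulative: 14
Frame 2: OPEN (4+1=5). Cumulative: 19
Frame 3: OPEN (9+0=9). Cumulative: 28
Frame 4: OPEN (9+0=9). Cumulative: 37
Frame 5: SPARE (8+2=10). 10 + next roll (10) = 20. Cumulative: 57
Frame 6: STRIKE. 10 + next two rolls (8+1) = 19. Cumulative: 76
Frame 7: OPEN (8+1=9). Cumulative: 85
Frame 8: STRIKE. 10 + next two rolls (3+0) = 13. Cumulative: 98
Frame 9: OPEN (3+0=3). Cumulative: 101
Frame 10: OPEN. Sum of all frame-10 rolls (3+3) = 6. Cumulative: 107

Answer: 107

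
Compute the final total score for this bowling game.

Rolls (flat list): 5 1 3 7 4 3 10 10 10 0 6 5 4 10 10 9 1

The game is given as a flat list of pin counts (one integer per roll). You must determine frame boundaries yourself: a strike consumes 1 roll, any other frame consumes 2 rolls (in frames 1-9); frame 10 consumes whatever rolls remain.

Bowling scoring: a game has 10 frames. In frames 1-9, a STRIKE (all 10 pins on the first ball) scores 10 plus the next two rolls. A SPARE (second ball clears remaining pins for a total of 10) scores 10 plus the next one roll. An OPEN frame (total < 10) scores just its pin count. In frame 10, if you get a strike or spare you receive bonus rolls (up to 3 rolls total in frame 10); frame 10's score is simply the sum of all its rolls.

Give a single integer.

Answer: 157

Derivation:
Frame 1: OPEN (5+1=6). Cumulative: 6
Frame 2: SPARE (3+7=10). 10 + next roll (4) = 14. Cumulative: 20
Frame 3: OPEN (4+3=7). Cumulative: 27
Frame 4: STRIKE. 10 + next two rolls (10+10) = 30. Cumulative: 57
Frame 5: STRIKE. 10 + next two rolls (10+0) = 20. Cumulative: 77
Frame 6: STRIKE. 10 + next two rolls (0+6) = 16. Cumulative: 93
Frame 7: OPEN (0+6=6). Cumulative: 99
Frame 8: OPEN (5+4=9). Cumulative: 108
Frame 9: STRIKE. 10 + next two rolls (10+9) = 29. Cumulative: 137
Frame 10: STRIKE. Sum of all frame-10 rolls (10+9+1) = 20. Cumulative: 157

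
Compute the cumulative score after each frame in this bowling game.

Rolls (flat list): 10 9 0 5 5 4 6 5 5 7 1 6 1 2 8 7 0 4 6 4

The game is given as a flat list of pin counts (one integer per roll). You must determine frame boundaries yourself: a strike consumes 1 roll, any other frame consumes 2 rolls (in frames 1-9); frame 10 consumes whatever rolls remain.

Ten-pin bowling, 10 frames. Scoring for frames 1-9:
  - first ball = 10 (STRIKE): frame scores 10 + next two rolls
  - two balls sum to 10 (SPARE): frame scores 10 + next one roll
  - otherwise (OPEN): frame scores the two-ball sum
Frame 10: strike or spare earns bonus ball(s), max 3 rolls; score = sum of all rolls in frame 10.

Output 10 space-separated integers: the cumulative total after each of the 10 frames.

Frame 1: STRIKE. 10 + next two rolls (9+0) = 19. Cumulative: 19
Frame 2: OPEN (9+0=9). Cumulative: 28
Frame 3: SPARE (5+5=10). 10 + next roll (4) = 14. Cumulative: 42
Frame 4: SPARE (4+6=10). 10 + next roll (5) = 15. Cumulative: 57
Frame 5: SPARE (5+5=10). 10 + next roll (7) = 17. Cumulative: 74
Frame 6: OPEN (7+1=8). Cumulative: 82
Frame 7: OPEN (6+1=7). Cumulative: 89
Frame 8: SPARE (2+8=10). 10 + next roll (7) = 17. Cumulative: 106
Frame 9: OPEN (7+0=7). Cumulative: 113
Frame 10: SPARE. Sum of all frame-10 rolls (4+6+4) = 14. Cumulative: 127

Answer: 19 28 42 57 74 82 89 106 113 127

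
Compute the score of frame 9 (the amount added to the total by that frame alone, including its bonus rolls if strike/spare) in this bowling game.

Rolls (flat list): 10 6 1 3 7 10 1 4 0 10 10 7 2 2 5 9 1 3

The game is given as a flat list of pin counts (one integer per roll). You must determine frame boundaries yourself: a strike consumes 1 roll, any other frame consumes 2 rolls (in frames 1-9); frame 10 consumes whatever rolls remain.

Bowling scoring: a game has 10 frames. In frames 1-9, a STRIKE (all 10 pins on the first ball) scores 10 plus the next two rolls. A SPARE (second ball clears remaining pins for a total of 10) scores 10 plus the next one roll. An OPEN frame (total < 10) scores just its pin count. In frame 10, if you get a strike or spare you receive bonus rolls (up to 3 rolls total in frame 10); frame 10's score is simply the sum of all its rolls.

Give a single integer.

Answer: 7

Derivation:
Frame 1: STRIKE. 10 + next two rolls (6+1) = 17. Cumulative: 17
Frame 2: OPEN (6+1=7). Cumulative: 24
Frame 3: SPARE (3+7=10). 10 + next roll (10) = 20. Cumulative: 44
Frame 4: STRIKE. 10 + next two rolls (1+4) = 15. Cumulative: 59
Frame 5: OPEN (1+4=5). Cumulative: 64
Frame 6: SPARE (0+10=10). 10 + next roll (10) = 20. Cumulative: 84
Frame 7: STRIKE. 10 + next two rolls (7+2) = 19. Cumulative: 103
Frame 8: OPEN (7+2=9). Cumulative: 112
Frame 9: OPEN (2+5=7). Cumulative: 119
Frame 10: SPARE. Sum of all frame-10 rolls (9+1+3) = 13. Cumulative: 132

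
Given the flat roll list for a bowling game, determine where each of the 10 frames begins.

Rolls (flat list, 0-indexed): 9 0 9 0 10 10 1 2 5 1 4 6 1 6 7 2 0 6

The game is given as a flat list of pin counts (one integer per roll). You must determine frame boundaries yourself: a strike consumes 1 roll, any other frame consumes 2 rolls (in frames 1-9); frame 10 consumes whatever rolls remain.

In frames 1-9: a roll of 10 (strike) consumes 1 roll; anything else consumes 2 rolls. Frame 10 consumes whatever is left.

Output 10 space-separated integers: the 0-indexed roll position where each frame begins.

Answer: 0 2 4 5 6 8 10 12 14 16

Derivation:
Frame 1 starts at roll index 0: rolls=9,0 (sum=9), consumes 2 rolls
Frame 2 starts at roll index 2: rolls=9,0 (sum=9), consumes 2 rolls
Frame 3 starts at roll index 4: roll=10 (strike), consumes 1 roll
Frame 4 starts at roll index 5: roll=10 (strike), consumes 1 roll
Frame 5 starts at roll index 6: rolls=1,2 (sum=3), consumes 2 rolls
Frame 6 starts at roll index 8: rolls=5,1 (sum=6), consumes 2 rolls
Frame 7 starts at roll index 10: rolls=4,6 (sum=10), consumes 2 rolls
Frame 8 starts at roll index 12: rolls=1,6 (sum=7), consumes 2 rolls
Frame 9 starts at roll index 14: rolls=7,2 (sum=9), consumes 2 rolls
Frame 10 starts at roll index 16: 2 remaining rolls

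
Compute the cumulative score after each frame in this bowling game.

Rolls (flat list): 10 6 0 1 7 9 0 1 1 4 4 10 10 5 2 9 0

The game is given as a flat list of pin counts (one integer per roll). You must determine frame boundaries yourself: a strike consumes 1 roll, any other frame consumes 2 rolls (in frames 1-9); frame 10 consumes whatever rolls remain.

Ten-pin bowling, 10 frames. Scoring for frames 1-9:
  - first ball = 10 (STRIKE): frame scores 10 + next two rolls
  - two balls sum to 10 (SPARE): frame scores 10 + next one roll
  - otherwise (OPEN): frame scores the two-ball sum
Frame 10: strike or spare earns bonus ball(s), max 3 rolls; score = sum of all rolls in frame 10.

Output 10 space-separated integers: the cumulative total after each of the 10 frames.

Answer: 16 22 30 39 41 49 74 91 98 107

Derivation:
Frame 1: STRIKE. 10 + next two rolls (6+0) = 16. Cumulative: 16
Frame 2: OPEN (6+0=6). Cumulative: 22
Frame 3: OPEN (1+7=8). Cumulative: 30
Frame 4: OPEN (9+0=9). Cumulative: 39
Frame 5: OPEN (1+1=2). Cumulative: 41
Frame 6: OPEN (4+4=8). Cumulative: 49
Frame 7: STRIKE. 10 + next two rolls (10+5) = 25. Cumulative: 74
Frame 8: STRIKE. 10 + next two rolls (5+2) = 17. Cumulative: 91
Frame 9: OPEN (5+2=7). Cumulative: 98
Frame 10: OPEN. Sum of all frame-10 rolls (9+0) = 9. Cumulative: 107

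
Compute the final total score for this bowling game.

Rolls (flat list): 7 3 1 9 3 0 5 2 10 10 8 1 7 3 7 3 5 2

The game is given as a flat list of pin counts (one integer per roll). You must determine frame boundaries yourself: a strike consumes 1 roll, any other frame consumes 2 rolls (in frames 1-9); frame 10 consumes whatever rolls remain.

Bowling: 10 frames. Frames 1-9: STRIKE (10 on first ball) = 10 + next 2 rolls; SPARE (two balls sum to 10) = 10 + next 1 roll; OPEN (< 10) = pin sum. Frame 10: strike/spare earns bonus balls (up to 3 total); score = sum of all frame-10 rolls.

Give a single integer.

Answer: 129

Derivation:
Frame 1: SPARE (7+3=10). 10 + next roll (1) = 11. Cumulative: 11
Frame 2: SPARE (1+9=10). 10 + next roll (3) = 13. Cumulative: 24
Frame 3: OPEN (3+0=3). Cumulative: 27
Frame 4: OPEN (5+2=7). Cumulative: 34
Frame 5: STRIKE. 10 + next two rolls (10+8) = 28. Cumulative: 62
Frame 6: STRIKE. 10 + next two rolls (8+1) = 19. Cumulative: 81
Frame 7: OPEN (8+1=9). Cumulative: 90
Frame 8: SPARE (7+3=10). 10 + next roll (7) = 17. Cumulative: 107
Frame 9: SPARE (7+3=10). 10 + next roll (5) = 15. Cumulative: 122
Frame 10: OPEN. Sum of all frame-10 rolls (5+2) = 7. Cumulative: 129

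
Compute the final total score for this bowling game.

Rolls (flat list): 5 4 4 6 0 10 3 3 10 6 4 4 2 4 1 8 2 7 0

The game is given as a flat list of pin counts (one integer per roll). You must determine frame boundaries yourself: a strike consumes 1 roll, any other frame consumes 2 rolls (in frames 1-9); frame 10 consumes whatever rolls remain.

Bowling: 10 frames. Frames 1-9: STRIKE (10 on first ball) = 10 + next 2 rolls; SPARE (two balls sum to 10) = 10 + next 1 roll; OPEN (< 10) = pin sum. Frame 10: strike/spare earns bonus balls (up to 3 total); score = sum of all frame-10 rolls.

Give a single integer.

Answer: 107

Derivation:
Frame 1: OPEN (5+4=9). Cumulative: 9
Frame 2: SPARE (4+6=10). 10 + next roll (0) = 10. Cumulative: 19
Frame 3: SPARE (0+10=10). 10 + next roll (3) = 13. Cumulative: 32
Frame 4: OPEN (3+3=6). Cumulative: 38
Frame 5: STRIKE. 10 + next two rolls (6+4) = 20. Cumulative: 58
Frame 6: SPARE (6+4=10). 10 + next roll (4) = 14. Cumulative: 72
Frame 7: OPEN (4+2=6). Cumulative: 78
Frame 8: OPEN (4+1=5). Cumulative: 83
Frame 9: SPARE (8+2=10). 10 + next roll (7) = 17. Cumulative: 100
Frame 10: OPEN. Sum of all frame-10 rolls (7+0) = 7. Cumulative: 107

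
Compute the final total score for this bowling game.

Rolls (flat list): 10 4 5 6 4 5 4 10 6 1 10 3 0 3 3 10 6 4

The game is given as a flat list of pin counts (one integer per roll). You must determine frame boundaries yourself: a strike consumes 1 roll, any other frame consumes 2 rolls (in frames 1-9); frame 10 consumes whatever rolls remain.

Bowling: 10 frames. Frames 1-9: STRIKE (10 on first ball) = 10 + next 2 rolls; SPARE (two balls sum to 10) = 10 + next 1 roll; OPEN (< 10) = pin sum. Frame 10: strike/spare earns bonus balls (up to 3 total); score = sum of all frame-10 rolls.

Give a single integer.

Answer: 118

Derivation:
Frame 1: STRIKE. 10 + next two rolls (4+5) = 19. Cumulative: 19
Frame 2: OPEN (4+5=9). Cumulative: 28
Frame 3: SPARE (6+4=10). 10 + next roll (5) = 15. Cumulative: 43
Frame 4: OPEN (5+4=9). Cumulative: 52
Frame 5: STRIKE. 10 + next two rolls (6+1) = 17. Cumulative: 69
Frame 6: OPEN (6+1=7). Cumulative: 76
Frame 7: STRIKE. 10 + next two rolls (3+0) = 13. Cumulative: 89
Frame 8: OPEN (3+0=3). Cumulative: 92
Frame 9: OPEN (3+3=6). Cumulative: 98
Frame 10: STRIKE. Sum of all frame-10 rolls (10+6+4) = 20. Cumulative: 118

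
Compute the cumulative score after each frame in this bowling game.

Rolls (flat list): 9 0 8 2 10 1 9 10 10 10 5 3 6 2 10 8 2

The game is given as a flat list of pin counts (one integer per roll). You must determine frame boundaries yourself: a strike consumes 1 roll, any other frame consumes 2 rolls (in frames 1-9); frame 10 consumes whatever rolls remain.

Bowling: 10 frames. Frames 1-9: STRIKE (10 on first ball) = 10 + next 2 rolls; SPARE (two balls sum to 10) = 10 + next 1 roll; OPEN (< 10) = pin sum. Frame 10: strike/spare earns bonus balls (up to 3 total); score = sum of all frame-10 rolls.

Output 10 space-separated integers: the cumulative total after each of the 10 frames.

Answer: 9 29 49 69 99 124 142 150 158 178

Derivation:
Frame 1: OPEN (9+0=9). Cumulative: 9
Frame 2: SPARE (8+2=10). 10 + next roll (10) = 20. Cumulative: 29
Frame 3: STRIKE. 10 + next two rolls (1+9) = 20. Cumulative: 49
Frame 4: SPARE (1+9=10). 10 + next roll (10) = 20. Cumulative: 69
Frame 5: STRIKE. 10 + next two rolls (10+10) = 30. Cumulative: 99
Frame 6: STRIKE. 10 + next two rolls (10+5) = 25. Cumulative: 124
Frame 7: STRIKE. 10 + next two rolls (5+3) = 18. Cumulative: 142
Frame 8: OPEN (5+3=8). Cumulative: 150
Frame 9: OPEN (6+2=8). Cumulative: 158
Frame 10: STRIKE. Sum of all frame-10 rolls (10+8+2) = 20. Cumulative: 178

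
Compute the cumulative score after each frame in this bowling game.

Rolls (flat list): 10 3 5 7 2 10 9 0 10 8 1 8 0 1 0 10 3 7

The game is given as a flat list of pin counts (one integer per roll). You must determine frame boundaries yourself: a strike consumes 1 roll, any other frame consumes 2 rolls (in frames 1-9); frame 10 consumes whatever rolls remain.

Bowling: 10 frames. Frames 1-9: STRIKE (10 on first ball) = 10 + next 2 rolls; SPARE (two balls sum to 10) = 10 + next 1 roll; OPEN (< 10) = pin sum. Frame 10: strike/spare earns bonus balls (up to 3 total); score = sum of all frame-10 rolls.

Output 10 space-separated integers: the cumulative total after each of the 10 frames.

Answer: 18 26 35 54 63 82 91 99 100 120

Derivation:
Frame 1: STRIKE. 10 + next two rolls (3+5) = 18. Cumulative: 18
Frame 2: OPEN (3+5=8). Cumulative: 26
Frame 3: OPEN (7+2=9). Cumulative: 35
Frame 4: STRIKE. 10 + next two rolls (9+0) = 19. Cumulative: 54
Frame 5: OPEN (9+0=9). Cumulative: 63
Frame 6: STRIKE. 10 + next two rolls (8+1) = 19. Cumulative: 82
Frame 7: OPEN (8+1=9). Cumulative: 91
Frame 8: OPEN (8+0=8). Cumulative: 99
Frame 9: OPEN (1+0=1). Cumulative: 100
Frame 10: STRIKE. Sum of all frame-10 rolls (10+3+7) = 20. Cumulative: 120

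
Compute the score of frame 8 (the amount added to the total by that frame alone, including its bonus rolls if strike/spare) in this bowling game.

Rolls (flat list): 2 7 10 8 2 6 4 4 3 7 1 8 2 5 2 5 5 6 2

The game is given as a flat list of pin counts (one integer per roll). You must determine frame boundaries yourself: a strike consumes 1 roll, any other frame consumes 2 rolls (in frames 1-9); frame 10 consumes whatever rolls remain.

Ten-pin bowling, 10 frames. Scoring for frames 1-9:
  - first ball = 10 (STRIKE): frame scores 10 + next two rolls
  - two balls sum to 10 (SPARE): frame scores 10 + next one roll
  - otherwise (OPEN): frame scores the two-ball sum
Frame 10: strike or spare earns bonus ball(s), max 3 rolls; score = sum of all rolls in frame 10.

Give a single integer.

Answer: 7

Derivation:
Frame 1: OPEN (2+7=9). Cumulative: 9
Frame 2: STRIKE. 10 + next two rolls (8+2) = 20. Cumulative: 29
Frame 3: SPARE (8+2=10). 10 + next roll (6) = 16. Cumulative: 45
Frame 4: SPARE (6+4=10). 10 + next roll (4) = 14. Cumulative: 59
Frame 5: OPEN (4+3=7). Cumulative: 66
Frame 6: OPEN (7+1=8). Cumulative: 74
Frame 7: SPARE (8+2=10). 10 + next roll (5) = 15. Cumulative: 89
Frame 8: OPEN (5+2=7). Cumulative: 96
Frame 9: SPARE (5+5=10). 10 + next roll (6) = 16. Cumulative: 112
Frame 10: OPEN. Sum of all frame-10 rolls (6+2) = 8. Cumulative: 120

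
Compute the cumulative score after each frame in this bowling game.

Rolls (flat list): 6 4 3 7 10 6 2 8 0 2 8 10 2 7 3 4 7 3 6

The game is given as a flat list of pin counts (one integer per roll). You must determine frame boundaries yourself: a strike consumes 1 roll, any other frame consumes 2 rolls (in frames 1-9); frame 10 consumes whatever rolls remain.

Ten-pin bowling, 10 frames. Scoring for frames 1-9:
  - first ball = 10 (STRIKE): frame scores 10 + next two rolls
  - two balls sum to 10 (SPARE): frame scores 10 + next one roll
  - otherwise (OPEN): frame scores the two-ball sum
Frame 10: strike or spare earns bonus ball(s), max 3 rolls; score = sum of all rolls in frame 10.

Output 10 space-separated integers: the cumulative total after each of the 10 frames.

Answer: 13 33 51 59 67 87 106 115 122 138

Derivation:
Frame 1: SPARE (6+4=10). 10 + next roll (3) = 13. Cumulative: 13
Frame 2: SPARE (3+7=10). 10 + next roll (10) = 20. Cumulative: 33
Frame 3: STRIKE. 10 + next two rolls (6+2) = 18. Cumulative: 51
Frame 4: OPEN (6+2=8). Cumulative: 59
Frame 5: OPEN (8+0=8). Cumulative: 67
Frame 6: SPARE (2+8=10). 10 + next roll (10) = 20. Cumulative: 87
Frame 7: STRIKE. 10 + next two rolls (2+7) = 19. Cumulative: 106
Frame 8: OPEN (2+7=9). Cumulative: 115
Frame 9: OPEN (3+4=7). Cumulative: 122
Frame 10: SPARE. Sum of all frame-10 rolls (7+3+6) = 16. Cumulative: 138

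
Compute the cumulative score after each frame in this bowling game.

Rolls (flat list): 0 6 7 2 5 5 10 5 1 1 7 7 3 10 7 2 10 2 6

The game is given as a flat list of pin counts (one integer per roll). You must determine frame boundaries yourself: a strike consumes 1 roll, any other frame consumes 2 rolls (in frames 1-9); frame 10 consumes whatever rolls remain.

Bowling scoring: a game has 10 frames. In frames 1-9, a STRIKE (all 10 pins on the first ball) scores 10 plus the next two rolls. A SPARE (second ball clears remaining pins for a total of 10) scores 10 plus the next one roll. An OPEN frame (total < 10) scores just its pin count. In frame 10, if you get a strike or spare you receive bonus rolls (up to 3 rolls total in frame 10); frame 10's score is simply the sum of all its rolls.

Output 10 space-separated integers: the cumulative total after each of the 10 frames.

Frame 1: OPEN (0+6=6). Cumulative: 6
Frame 2: OPEN (7+2=9). Cumulative: 15
Frame 3: SPARE (5+5=10). 10 + next roll (10) = 20. Cumulative: 35
Frame 4: STRIKE. 10 + next two rolls (5+1) = 16. Cumulative: 51
Frame 5: OPEN (5+1=6). Cumulative: 57
Frame 6: OPEN (1+7=8). Cumulative: 65
Frame 7: SPARE (7+3=10). 10 + next roll (10) = 20. Cumulative: 85
Frame 8: STRIKE. 10 + next two rolls (7+2) = 19. Cumulative: 104
Frame 9: OPEN (7+2=9). Cumulative: 113
Frame 10: STRIKE. Sum of all frame-10 rolls (10+2+6) = 18. Cumulative: 131

Answer: 6 15 35 51 57 65 85 104 113 131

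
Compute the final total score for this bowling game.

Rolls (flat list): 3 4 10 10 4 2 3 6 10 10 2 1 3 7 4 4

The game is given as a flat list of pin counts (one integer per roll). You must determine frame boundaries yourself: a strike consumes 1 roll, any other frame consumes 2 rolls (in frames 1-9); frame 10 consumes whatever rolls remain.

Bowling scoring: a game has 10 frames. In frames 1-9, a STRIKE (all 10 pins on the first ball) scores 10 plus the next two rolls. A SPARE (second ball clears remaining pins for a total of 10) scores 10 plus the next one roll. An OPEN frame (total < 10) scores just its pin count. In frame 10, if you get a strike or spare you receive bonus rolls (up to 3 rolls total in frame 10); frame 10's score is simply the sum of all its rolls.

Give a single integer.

Frame 1: OPEN (3+4=7). Cumulative: 7
Frame 2: STRIKE. 10 + next two rolls (10+4) = 24. Cumulative: 31
Frame 3: STRIKE. 10 + next two rolls (4+2) = 16. Cumulative: 47
Frame 4: OPEN (4+2=6). Cumulative: 53
Frame 5: OPEN (3+6=9). Cumulative: 62
Frame 6: STRIKE. 10 + next two rolls (10+2) = 22. Cumulative: 84
Frame 7: STRIKE. 10 + next two rolls (2+1) = 13. Cumulative: 97
Frame 8: OPEN (2+1=3). Cumulative: 100
Frame 9: SPARE (3+7=10). 10 + next roll (4) = 14. Cumulative: 114
Frame 10: OPEN. Sum of all frame-10 rolls (4+4) = 8. Cumulative: 122

Answer: 122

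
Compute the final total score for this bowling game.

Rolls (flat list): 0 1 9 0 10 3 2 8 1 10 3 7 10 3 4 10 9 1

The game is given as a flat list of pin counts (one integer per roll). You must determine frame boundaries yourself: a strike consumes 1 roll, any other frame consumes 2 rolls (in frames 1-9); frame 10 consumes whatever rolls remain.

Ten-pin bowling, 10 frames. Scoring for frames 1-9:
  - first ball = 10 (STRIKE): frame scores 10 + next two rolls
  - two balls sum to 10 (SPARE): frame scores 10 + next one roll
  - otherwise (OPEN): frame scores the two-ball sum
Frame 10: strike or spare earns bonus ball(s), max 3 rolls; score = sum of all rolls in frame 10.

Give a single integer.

Answer: 123

Derivation:
Frame 1: OPEN (0+1=1). Cumulative: 1
Frame 2: OPEN (9+0=9). Cumulative: 10
Frame 3: STRIKE. 10 + next two rolls (3+2) = 15. Cumulative: 25
Frame 4: OPEN (3+2=5). Cumulative: 30
Frame 5: OPEN (8+1=9). Cumulative: 39
Frame 6: STRIKE. 10 + next two rolls (3+7) = 20. Cumulative: 59
Frame 7: SPARE (3+7=10). 10 + next roll (10) = 20. Cumulative: 79
Frame 8: STRIKE. 10 + next two rolls (3+4) = 17. Cumulative: 96
Frame 9: OPEN (3+4=7). Cumulative: 103
Frame 10: STRIKE. Sum of all frame-10 rolls (10+9+1) = 20. Cumulative: 123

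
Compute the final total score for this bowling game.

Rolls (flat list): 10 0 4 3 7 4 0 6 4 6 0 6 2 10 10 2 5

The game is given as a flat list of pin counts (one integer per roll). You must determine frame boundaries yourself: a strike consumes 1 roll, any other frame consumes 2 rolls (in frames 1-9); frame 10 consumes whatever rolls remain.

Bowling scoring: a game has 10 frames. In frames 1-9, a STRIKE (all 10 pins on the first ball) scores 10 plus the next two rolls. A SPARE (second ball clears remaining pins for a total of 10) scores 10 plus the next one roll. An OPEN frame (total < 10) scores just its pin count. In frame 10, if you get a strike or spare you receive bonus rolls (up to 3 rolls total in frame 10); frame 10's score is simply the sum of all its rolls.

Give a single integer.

Answer: 112

Derivation:
Frame 1: STRIKE. 10 + next two rolls (0+4) = 14. Cumulative: 14
Frame 2: OPEN (0+4=4). Cumulative: 18
Frame 3: SPARE (3+7=10). 10 + next roll (4) = 14. Cumulative: 32
Frame 4: OPEN (4+0=4). Cumulative: 36
Frame 5: SPARE (6+4=10). 10 + next roll (6) = 16. Cumulative: 52
Frame 6: OPEN (6+0=6). Cumulative: 58
Frame 7: OPEN (6+2=8). Cumulative: 66
Frame 8: STRIKE. 10 + next two rolls (10+2) = 22. Cumulative: 88
Frame 9: STRIKE. 10 + next two rolls (2+5) = 17. Cumulative: 105
Frame 10: OPEN. Sum of all frame-10 rolls (2+5) = 7. Cumulative: 112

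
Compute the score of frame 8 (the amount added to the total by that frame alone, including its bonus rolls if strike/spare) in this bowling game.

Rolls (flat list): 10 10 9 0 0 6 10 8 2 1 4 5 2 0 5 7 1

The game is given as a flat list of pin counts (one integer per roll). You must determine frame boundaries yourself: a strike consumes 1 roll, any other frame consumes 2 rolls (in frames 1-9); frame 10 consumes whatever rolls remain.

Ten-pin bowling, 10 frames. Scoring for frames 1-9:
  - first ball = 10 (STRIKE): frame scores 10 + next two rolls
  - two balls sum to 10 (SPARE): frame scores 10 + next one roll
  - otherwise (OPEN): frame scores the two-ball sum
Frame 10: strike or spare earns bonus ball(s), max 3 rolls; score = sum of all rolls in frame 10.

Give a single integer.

Answer: 7

Derivation:
Frame 1: STRIKE. 10 + next two rolls (10+9) = 29. Cumulative: 29
Frame 2: STRIKE. 10 + next two rolls (9+0) = 19. Cumulative: 48
Frame 3: OPEN (9+0=9). Cumulative: 57
Frame 4: OPEN (0+6=6). Cumulative: 63
Frame 5: STRIKE. 10 + next two rolls (8+2) = 20. Cumulative: 83
Frame 6: SPARE (8+2=10). 10 + next roll (1) = 11. Cumulative: 94
Frame 7: OPEN (1+4=5). Cumulative: 99
Frame 8: OPEN (5+2=7). Cumulative: 106
Frame 9: OPEN (0+5=5). Cumulative: 111
Frame 10: OPEN. Sum of all frame-10 rolls (7+1) = 8. Cumulative: 119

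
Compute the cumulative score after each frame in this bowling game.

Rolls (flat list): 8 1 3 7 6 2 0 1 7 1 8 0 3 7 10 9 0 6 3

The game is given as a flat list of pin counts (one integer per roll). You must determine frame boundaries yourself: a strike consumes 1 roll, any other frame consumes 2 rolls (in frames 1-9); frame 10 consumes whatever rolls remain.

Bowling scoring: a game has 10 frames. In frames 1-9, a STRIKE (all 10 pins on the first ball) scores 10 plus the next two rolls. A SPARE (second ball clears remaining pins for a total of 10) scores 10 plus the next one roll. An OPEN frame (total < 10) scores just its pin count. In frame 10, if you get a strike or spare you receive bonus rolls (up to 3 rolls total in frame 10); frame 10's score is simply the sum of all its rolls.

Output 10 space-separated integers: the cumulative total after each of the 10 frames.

Answer: 9 25 33 34 42 50 70 89 98 107

Derivation:
Frame 1: OPEN (8+1=9). Cumulative: 9
Frame 2: SPARE (3+7=10). 10 + next roll (6) = 16. Cumulative: 25
Frame 3: OPEN (6+2=8). Cumulative: 33
Frame 4: OPEN (0+1=1). Cumulative: 34
Frame 5: OPEN (7+1=8). Cumulative: 42
Frame 6: OPEN (8+0=8). Cumulative: 50
Frame 7: SPARE (3+7=10). 10 + next roll (10) = 20. Cumulative: 70
Frame 8: STRIKE. 10 + next two rolls (9+0) = 19. Cumulative: 89
Frame 9: OPEN (9+0=9). Cumulative: 98
Frame 10: OPEN. Sum of all frame-10 rolls (6+3) = 9. Cumulative: 107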